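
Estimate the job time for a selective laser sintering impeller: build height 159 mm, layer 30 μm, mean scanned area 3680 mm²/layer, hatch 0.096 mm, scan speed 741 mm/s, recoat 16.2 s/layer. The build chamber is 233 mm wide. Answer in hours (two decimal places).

100.01 hours

Number of layers: 159 / 0.03 → 5300 (rounded up).
Per-layer scan distance = 3680 / 0.096, so 38333.3 mm.
Laser time per layer: 38333.3 / 741 → 51.7318 s.
Per-layer time: 51.7318 + 16.2 → 67.9318 s.
Total: 5300 × 67.9318 s = 360038.54 s → 100.01 hours.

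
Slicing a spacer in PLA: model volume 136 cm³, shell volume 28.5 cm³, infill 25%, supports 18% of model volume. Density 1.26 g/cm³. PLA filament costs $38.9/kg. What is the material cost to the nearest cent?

Interior volume: 136 − 28.5 → 107.5 cm³.
Infill deposited: 0.25 × 107.5 → 26.875 cm³.
Support = 0.18 × 136, so 24.48 cm³.
Total printed volume = 28.5 + 26.875 + 24.48 = 79.855 cm³.
Mass: 79.855 × 1.26 → 100.6173 g.
At $38.9/kg: 100.6173/1000 × 38.9 = $3.91.

$3.91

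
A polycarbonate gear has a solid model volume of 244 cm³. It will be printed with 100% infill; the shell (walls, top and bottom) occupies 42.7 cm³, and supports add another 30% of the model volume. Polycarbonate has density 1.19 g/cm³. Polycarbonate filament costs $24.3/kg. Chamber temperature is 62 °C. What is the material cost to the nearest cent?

$9.17

Volume inside the shell = 244 − 42.7, so 201.3 cm³.
Infill volume = 1.00 × 201.3, so 201.3 cm³.
Support = 0.30 × 244 = 73.2 cm³.
Total extruded: 42.7 + 201.3 + 73.2 → 317.2 cm³.
Mass: 317.2 × 1.19 → 377.468 g.
Cost = 377.468 g / 1000 × $24.3/kg = $9.17.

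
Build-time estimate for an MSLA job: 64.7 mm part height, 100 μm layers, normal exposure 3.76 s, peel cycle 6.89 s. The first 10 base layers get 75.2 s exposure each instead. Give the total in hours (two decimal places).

Layers = ⌈64.7/0.1⌉ = 647.
Base layers = 10 × (75.2 + 6.89) = 820.9 s.
Regular layers = 637 × (3.76 + 6.89) = 6784.05 s.
Sum: 820.9 + 6784.05 = 7604.95 s → 2.11 hours.

2.11 hours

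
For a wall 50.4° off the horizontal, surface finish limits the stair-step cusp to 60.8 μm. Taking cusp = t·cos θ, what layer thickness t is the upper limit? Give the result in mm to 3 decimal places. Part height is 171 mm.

0.095 mm

Layer height = cusp / cos(50.4°) = 0.0608 / 0.6374 = 0.095 mm.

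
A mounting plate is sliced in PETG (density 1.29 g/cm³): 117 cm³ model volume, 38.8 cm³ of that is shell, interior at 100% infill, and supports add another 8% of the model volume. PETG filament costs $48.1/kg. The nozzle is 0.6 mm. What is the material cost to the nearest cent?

Volume inside the shell: 117 − 38.8 → 78.2 cm³.
Infill deposited = 1.00 × 78.2 = 78.2 cm³.
Support = 0.08 × 117 = 9.36 cm³.
Deposited volume = 38.8 + 78.2 + 9.36 = 126.36 cm³.
Mass = 126.36 × 1.29 = 163.0044 g.
Cost = 163.0044 g / 1000 × $48.1/kg = $7.84.

$7.84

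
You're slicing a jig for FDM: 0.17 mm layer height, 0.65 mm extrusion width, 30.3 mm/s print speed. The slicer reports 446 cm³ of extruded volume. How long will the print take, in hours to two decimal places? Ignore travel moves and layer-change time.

Extrusion cross-section = 0.17 × 0.65 = 0.1105 mm².
Toolpath length = 446 cm³ / 0.1105 mm² = 446000 / 0.1105 = 4036199.1 mm.
Extrusion time = 4036199.1 / 30.3, so 133207.9 s.
Converting: 133207.9 s = 37.00 hours.

37.00 hours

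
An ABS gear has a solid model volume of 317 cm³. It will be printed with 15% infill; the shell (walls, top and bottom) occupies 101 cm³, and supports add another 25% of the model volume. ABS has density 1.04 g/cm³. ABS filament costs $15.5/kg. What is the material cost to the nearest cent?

Volume inside the shell = 317 − 101, so 216 cm³.
Deposited infill: 0.15 × 216 → 32.4 cm³.
Support = 0.25 × 317, so 79.25 cm³.
Total printed volume = 101 + 32.4 + 79.25 = 212.65 cm³.
Mass = 212.65 × 1.04, so 221.156 g.
Cost = 221.156 g / 1000 × $15.5/kg = $3.43.

$3.43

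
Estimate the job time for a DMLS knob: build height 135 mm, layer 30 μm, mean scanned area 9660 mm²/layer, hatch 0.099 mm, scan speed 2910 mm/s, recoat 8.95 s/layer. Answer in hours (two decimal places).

Layer count = ceil(135 / 0.03) = 4500.
Hatch length per layer = 9660 / 0.099, so 97575.8 mm.
Per-layer scan time: 97575.8 / 2910 → 33.5312 s.
Layer cycle: 33.5312 + 8.95 → 42.4812 s.
Build time = 4500 × 42.4812 = 191165.4 s = 53.10 hours.

53.10 hours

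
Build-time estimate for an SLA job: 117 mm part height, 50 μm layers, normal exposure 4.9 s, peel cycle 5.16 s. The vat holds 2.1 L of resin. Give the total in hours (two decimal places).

Layer count = ceil(117 / 0.05) = 2340.
Per-layer time: 4.9 + 5.16 → 10.06 s.
Build time: 2340 × 10.06 s = 23540.4 s, i.e. 6.54 hours.

6.54 hours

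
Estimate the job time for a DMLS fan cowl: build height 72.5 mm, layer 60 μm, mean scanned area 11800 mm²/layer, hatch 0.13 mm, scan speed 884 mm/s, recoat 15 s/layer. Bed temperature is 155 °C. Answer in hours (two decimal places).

Number of layers: 72.5 / 0.06 → 1209 (rounded up).
Hatch length per layer = 11800 / 0.13 = 90769.2 mm.
Laser time per layer = 90769.2 / 884, so 102.6801 s.
Layer cycle = 102.6801 + 15, so 117.6801 s.
Total: 1209 × 117.6801 s = 142275.2409 s → 39.52 hours.

39.52 hours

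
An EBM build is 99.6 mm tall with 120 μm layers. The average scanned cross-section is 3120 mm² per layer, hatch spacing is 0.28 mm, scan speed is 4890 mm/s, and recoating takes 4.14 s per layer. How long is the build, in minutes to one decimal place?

88.8 minutes

Layers = ⌈99.6/0.12⌉ = 830.
Hatch length per layer = 3120 / 0.28 = 11142.9 mm.
Per-layer scan time = 11142.9 / 4890, so 2.2787 s.
Time per layer = 2.2787 + 4.14, so 6.4187 s.
Total: 830 × 6.4187 s = 5327.521 s → 88.8 minutes.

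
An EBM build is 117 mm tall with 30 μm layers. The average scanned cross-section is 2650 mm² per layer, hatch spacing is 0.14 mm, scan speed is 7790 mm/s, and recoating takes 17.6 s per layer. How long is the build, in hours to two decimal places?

Layer count = ceil(117 / 0.03) = 3900.
Per-layer scan distance: 2650 / 0.14 → 18928.6 mm.
Per-layer scan time = 18928.6 / 7790 = 2.4299 s.
Per-layer time = 2.4299 + 17.6 = 20.0299 s.
3900 layers × 20.0299 s/layer = 78116.61 s, i.e. 21.70 hours.

21.70 hours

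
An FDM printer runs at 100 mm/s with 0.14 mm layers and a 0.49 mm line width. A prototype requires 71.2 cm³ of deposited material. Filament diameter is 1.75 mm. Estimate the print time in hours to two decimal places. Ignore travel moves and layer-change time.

Bead cross-section = 0.14 × 0.49, so 0.0686 mm².
Toolpath length = 71.2 cm³ / 0.0686 mm² = 71200 / 0.0686 = 1037900.9 mm.
Time extruding: 1037900.9 / 100 → 10379 s.
Converting: 10379 s = 2.88 hours.

2.88 hours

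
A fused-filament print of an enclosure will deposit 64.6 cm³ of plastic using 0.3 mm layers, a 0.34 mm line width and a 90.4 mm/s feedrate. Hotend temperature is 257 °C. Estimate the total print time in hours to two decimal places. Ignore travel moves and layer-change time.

1.95 hours

Line area = 0.3 × 0.34 = 0.102 mm².
Total extruded path = 64600/0.102 = 633333.3 mm.
Extrusion time = 633333.3 / 90.4 = 7005.9 s.
Converting: 7005.9 s = 1.95 hours.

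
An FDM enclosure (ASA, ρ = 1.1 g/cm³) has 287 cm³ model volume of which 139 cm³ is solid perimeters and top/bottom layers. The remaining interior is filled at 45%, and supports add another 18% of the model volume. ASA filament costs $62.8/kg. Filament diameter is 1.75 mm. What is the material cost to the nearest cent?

Infill region: 287 − 139 → 148 cm³.
Infill volume = 0.45 × 148 = 66.6 cm³.
Support = 0.18 × 287 = 51.66 cm³.
Total printed volume = 139 + 66.6 + 51.66 = 257.26 cm³.
Mass = 257.26 × 1.1, so 282.986 g.
Cost = 282.986 g / 1000 × $62.8/kg = $17.77.

$17.77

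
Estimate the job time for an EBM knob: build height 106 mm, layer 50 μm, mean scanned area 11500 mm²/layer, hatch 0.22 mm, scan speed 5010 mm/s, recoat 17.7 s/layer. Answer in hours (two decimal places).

16.57 hours

Layer count = ceil(106 / 0.05) = 2120.
Per-layer scan distance = 11500 / 0.22 = 52272.7 mm.
Scan time per layer = 52272.7 / 5010, so 10.4337 s.
Per-layer time = 10.4337 + 17.7, so 28.1337 s.
2120 layers × 28.1337 s/layer = 59643.444 s, i.e. 16.57 hours.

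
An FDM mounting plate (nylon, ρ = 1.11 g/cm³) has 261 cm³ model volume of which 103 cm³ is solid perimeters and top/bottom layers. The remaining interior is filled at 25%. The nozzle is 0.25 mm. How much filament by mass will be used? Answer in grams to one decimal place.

Interior volume: 261 − 103 → 158 cm³.
Deposited infill = 0.25 × 158 = 39.5 cm³.
Total extruded = 103 + 39.5 = 142.5 cm³.
Mass = 142.5 × 1.11 = 158.175 g.

158.2 g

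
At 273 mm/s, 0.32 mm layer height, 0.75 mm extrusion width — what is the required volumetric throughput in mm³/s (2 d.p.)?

Bead cross-section = 0.32 × 0.75, so 0.24 mm².
Q = v·A = 273 × 0.24 = 65.52 mm³/s.

65.52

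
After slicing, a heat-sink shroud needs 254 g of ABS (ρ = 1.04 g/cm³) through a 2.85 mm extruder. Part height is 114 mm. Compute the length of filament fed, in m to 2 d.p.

Extruded volume: 254/1.04 = 244.2308 cm³ (244230.8 mm³).
Cross-section of 2.85 mm filament: π·(2.85/2)² = 6.3794 mm².
L = V/A = 244230.8/6.3794 = 38284.29 mm → 38.28 m.

38.28 m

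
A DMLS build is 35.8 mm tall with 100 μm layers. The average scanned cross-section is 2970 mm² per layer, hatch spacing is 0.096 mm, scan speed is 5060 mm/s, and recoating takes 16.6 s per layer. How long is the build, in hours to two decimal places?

Layer count = ceil(35.8 / 0.1) = 358.
Hatch length per layer = 2970 / 0.096 = 30937.5 mm.
Per-layer scan time: 30937.5 / 5060 → 6.1141 s.
Time per layer = 6.1141 + 16.6 = 22.7141 s.
Total: 358 × 22.7141 s = 8131.6478 s → 2.26 hours.

2.26 hours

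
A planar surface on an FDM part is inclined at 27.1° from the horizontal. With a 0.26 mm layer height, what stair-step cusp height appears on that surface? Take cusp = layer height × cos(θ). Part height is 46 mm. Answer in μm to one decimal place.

231.5 μm

h_c = t·cos θ = 0.26 × 0.8902 = 0.231452 mm (231.5 μm).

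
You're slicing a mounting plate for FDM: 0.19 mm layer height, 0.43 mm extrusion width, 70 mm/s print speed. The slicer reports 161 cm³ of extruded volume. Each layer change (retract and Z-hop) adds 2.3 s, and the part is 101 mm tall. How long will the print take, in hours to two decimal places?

Extrusion cross-section = 0.19 × 0.43, so 0.0817 mm².
Toolpath length = 161 cm³ / 0.0817 mm² = 161000 / 0.0817 = 1970624.2 mm.
Extrusion time = 1970624.2 / 70, so 28151.8 s.
Layer count = ceil(101 / 0.19) = 532.
Layer-change overhead = 532 × 2.3, so 1223.6 s.
Total = 28151.8 + 1223.6 = 29375.4 s = 8.16 hours.

8.16 hours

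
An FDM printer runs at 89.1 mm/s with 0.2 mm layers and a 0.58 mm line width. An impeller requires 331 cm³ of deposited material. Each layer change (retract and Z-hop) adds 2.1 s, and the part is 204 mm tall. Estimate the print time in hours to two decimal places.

9.49 hours

Line area: 0.2 × 0.58 → 0.116 mm².
Toolpath length = 331 cm³ / 0.116 mm² = 331000 / 0.116 = 2853448.3 mm.
Extrusion time = 2853448.3 / 89.1, so 32025.2 s.
Layer count = ceil(204 / 0.2) = 1020.
Layer-change overhead: 1020 × 2.1 → 2142 s.
Altogether 32025.2 + 2142 = 34167.2 s, i.e. 9.49 hours.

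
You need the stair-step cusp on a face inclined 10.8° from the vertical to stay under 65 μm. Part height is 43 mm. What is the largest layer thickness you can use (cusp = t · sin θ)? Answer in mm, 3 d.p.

0.347 mm

Layer height = cusp / sin(10.8°) = 0.065 / 0.1874 = 0.347 mm.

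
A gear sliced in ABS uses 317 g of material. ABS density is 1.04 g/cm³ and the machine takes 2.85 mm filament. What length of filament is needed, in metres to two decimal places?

Volume = 317 g / 1.04 g·cm⁻³ = 304.8077 cm³ = 304807.7 mm³.
Filament cross-section = π × (2.85/2)² = 6.3794 mm².
Length = 304807.7 / 6.3794 = 47779.99 mm = 47.78 m.

47.78 m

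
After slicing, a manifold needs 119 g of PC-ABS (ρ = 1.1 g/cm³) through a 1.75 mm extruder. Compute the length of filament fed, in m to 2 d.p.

44.98 m

Volume = 119 g / 1.1 g·cm⁻³ = 108.1818 cm³ = 108181.8 mm³.
Cross-section of 1.75 mm filament: π·(1.75/2)² = 2.4053 mm².
Length = 108181.8 / 2.4053 = 44976.43 mm = 44.98 m.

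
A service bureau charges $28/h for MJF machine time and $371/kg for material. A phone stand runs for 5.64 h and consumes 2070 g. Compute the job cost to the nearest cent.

Time charge = 28 × 5.64 = $157.92.
Feedstock cost = 371 × 2070/1000, so $767.97.
Job cost: 157.92 + 767.97 = $925.89.

$925.89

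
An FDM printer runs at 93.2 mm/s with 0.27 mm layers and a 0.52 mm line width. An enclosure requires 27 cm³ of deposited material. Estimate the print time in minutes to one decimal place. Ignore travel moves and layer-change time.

34.4 minutes

Line area = 0.27 × 0.52, so 0.1404 mm².
Path length: 27000 mm³ / 0.1404 mm² → 192307.7 mm.
Print-move time = 192307.7 / 93.2 = 2063.4 s.
2063.4 s = 34.4 minutes.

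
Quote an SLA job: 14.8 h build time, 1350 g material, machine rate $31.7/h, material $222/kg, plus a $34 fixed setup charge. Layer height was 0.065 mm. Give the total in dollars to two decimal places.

Machine cost = 31.7 × 14.8, so $469.16.
Material cost = 222 × 1350/1000 = $299.70.
Total = 469.16 + 299.70 + 34 = $802.86.

$802.86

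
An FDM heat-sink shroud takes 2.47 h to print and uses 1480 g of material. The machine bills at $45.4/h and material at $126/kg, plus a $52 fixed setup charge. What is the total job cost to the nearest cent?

$350.62

Machine-time cost = 45.4 × 2.47 = $112.138.
Material charge = 126 × 1480/1000, so $186.48.
Adding setup: 112.138 + 186.48 + 52 → 350.618 ≈ $350.62.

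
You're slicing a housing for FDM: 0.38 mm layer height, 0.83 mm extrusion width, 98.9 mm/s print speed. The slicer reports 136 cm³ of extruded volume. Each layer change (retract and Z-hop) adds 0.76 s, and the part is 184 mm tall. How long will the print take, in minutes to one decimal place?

Bead cross-section: 0.38 × 0.83 → 0.3154 mm².
Total extruded path = 136000/0.3154 = 431198.5 mm.
Time extruding = 431198.5 / 98.9, so 4359.9 s.
Number of layers: 184 / 0.38 → 485 (rounded up).
Z-hop total: 485 × 0.76 → 368.6 s.
Total = 4359.9 + 368.6 = 4728.5 s = 78.8 minutes.

78.8 minutes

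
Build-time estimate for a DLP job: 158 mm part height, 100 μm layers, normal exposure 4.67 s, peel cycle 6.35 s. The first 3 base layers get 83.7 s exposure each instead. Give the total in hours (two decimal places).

Number of layers: 158 / 0.1 → 1580 (rounded up).
Base layers: 3 × (83.7 + 6.35) → 270.15 s.
Normal layers = 1577 × (4.67 + 6.35), so 17378.54 s.
Total = 270.15 + 17378.54 = 17648.69 s = 4.90 hours.

4.90 hours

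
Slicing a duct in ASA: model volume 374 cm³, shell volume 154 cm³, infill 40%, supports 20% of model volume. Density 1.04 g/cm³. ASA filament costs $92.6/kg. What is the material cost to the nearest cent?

$30.51

Volume inside the shell = 374 − 154 = 220 cm³.
Infill deposited = 0.40 × 220, so 88 cm³.
Support = 0.20 × 374, so 74.8 cm³.
Total printed volume = 154 + 88 + 74.8, so 316.8 cm³.
Mass = 316.8 × 1.04, so 329.472 g.
At $92.6/kg: 329.472/1000 × 92.6 = $30.51.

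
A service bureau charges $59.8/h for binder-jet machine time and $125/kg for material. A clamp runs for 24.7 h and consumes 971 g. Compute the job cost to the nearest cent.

$1598.44

Time charge = 59.8 × 24.7, so $1477.06.
Feedstock cost = 125 × 971/1000, so $121.375.
Job cost: 1477.06 + 121.375 = 1598.435 ≈ $1598.44.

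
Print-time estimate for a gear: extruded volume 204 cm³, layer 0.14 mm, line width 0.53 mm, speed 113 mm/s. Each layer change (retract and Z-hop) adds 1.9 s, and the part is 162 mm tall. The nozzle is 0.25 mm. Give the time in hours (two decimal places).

Extrusion cross-section = 0.14 × 0.53, so 0.0742 mm².
Toolpath length = 204 cm³ / 0.0742 mm² = 204000 / 0.0742 = 2749326.1 mm.
Time extruding = 2749326.1 / 113, so 24330.3 s.
Layers = ⌈162/0.14⌉ = 1158.
Layer-change overhead = 1158 × 1.9, so 2200.2 s.
Total = 24330.3 + 2200.2 = 26530.5 s = 7.37 hours.

7.37 hours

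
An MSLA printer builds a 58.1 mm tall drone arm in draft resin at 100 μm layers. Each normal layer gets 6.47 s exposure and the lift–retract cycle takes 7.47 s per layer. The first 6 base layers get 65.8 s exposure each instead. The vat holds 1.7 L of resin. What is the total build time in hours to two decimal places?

Layer count = ceil(58.1 / 0.1) = 581.
Burn-in layers = 6 × (65.8 + 7.47) = 439.62 s.
Remaining layers = 575 × (6.47 + 7.47) = 8015.5 s.
Total = 439.62 + 8015.5 = 8455.12 s = 2.35 hours.

2.35 hours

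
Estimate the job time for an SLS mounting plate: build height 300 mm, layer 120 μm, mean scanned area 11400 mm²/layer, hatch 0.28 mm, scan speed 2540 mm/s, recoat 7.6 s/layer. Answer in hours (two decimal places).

Number of layers: 300 / 0.12 → 2500 (rounded up).
Hatch length per layer: 11400 / 0.28 → 40714.3 mm.
Scan time per layer = 40714.3 / 2540, so 16.0293 s.
Time per layer = 16.0293 + 7.6, so 23.6293 s.
Total: 2500 × 23.6293 s = 59073.25 s → 16.41 hours.

16.41 hours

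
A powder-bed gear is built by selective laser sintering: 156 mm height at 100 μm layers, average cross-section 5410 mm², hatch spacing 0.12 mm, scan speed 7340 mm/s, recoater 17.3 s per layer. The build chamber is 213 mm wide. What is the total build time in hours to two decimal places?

Layers = ⌈156/0.1⌉ = 1560.
Hatch length per layer: 5410 / 0.12 → 45083.3 mm.
Laser time per layer: 45083.3 / 7340 → 6.1421 s.
Per-layer time: 6.1421 + 17.3 → 23.4421 s.
1560 layers × 23.4421 s/layer = 36569.676 s, i.e. 10.16 hours.

10.16 hours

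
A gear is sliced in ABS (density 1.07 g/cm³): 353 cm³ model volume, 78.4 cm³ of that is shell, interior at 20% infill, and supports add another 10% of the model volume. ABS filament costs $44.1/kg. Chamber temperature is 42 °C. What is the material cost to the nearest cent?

Volume inside the shell = 353 − 78.4, so 274.6 cm³.
Deposited infill = 0.20 × 274.6 = 54.92 cm³.
Support = 0.10 × 353 = 35.3 cm³.
Total printed volume: 78.4 + 54.92 + 35.3 → 168.62 cm³.
Mass = 168.62 × 1.07 = 180.4234 g.
At $44.1/kg: 180.4234/1000 × 44.1 = $7.96.

$7.96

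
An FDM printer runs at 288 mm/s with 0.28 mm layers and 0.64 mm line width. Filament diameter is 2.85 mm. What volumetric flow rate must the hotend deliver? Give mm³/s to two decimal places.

A = 0.28 × 0.64, so 0.1792 mm².
Q = v·A = 288 × 0.1792 = 51.61 mm³/s.

51.61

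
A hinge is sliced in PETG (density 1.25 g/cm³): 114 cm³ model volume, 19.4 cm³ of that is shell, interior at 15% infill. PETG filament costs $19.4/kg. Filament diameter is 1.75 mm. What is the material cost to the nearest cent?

Volume inside the shell = 114 − 19.4, so 94.6 cm³.
Infill deposited = 0.15 × 94.6, so 14.19 cm³.
Deposited volume: 19.4 + 14.19 → 33.59 cm³.
Mass: 33.59 × 1.25 → 41.9875 g.
At $19.4/kg: 41.9875/1000 × 19.4 = $0.81.

$0.81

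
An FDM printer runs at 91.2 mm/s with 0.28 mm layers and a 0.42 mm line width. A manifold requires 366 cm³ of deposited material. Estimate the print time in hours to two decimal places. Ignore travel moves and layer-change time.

Line area: 0.28 × 0.42 → 0.1176 mm².
Total extruded path = 366000/0.1176 = 3112244.9 mm.
Time extruding = 3112244.9 / 91.2, so 34125.5 s.
That's 34125.5 s → 9.48 hours.

9.48 hours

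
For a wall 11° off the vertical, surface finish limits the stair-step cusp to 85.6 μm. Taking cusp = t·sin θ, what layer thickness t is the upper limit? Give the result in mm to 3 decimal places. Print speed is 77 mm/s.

0.449 mm

t = h_c / sin θ = 0.0856 / 0.1908 = 0.449 mm.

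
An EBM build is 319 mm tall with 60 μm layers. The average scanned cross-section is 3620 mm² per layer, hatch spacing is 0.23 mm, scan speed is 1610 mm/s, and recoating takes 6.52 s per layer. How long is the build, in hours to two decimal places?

24.07 hours

Layer count = ceil(319 / 0.06) = 5317.
Hatch length per layer = 3620 / 0.23 = 15739.1 mm.
Beam time per layer: 15739.1 / 1610 → 9.7758 s.
Time per layer: 9.7758 + 6.52 → 16.2958 s.
Build time = 5317 × 16.2958 = 86644.7686 s = 24.07 hours.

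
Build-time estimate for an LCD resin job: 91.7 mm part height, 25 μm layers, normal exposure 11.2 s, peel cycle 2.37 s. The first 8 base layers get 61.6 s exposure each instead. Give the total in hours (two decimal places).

13.94 hours

Layers = ⌈91.7/0.025⌉ = 3668.
Burn-in layers = 8 × (61.6 + 2.37) = 511.76 s.
Remaining layers = 3660 × (11.2 + 2.37), so 49666.2 s.
Sum: 511.76 + 49666.2 = 50177.96 s → 13.94 hours.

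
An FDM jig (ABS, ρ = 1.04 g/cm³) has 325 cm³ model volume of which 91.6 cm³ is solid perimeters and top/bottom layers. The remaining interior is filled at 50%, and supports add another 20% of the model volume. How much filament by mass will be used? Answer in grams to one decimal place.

284.2 g

Volume inside the shell: 325 − 91.6 → 233.4 cm³.
Infill deposited = 0.50 × 233.4, so 116.7 cm³.
Support: 0.20 × 325 → 65 cm³.
Total printed volume: 91.6 + 116.7 + 65 → 273.3 cm³.
Mass = 273.3 × 1.04 = 284.232 g.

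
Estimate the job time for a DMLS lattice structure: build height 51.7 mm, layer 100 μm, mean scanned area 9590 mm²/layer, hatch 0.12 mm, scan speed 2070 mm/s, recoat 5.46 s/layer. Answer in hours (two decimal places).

Layers = ⌈51.7/0.1⌉ = 517.
Hatch length per layer: 9590 / 0.12 → 79916.7 mm.
Laser time per layer = 79916.7 / 2070 = 38.6071 s.
Layer cycle = 38.6071 + 5.46 = 44.0671 s.
517 layers × 44.0671 s/layer = 22782.6907 s, i.e. 6.33 hours.

6.33 hours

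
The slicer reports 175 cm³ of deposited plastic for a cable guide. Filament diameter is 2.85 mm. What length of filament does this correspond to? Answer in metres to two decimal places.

27.43 m

Filament cross-section = π × (2.85/2)² = 6.3794 mm².
L = 175000 mm³ / 6.3794 mm² = 27432.05 mm, i.e. 27.43 m.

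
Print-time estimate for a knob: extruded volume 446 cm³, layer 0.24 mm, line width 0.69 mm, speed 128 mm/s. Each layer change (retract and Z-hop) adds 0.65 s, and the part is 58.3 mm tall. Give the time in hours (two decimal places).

Bead cross-section: 0.24 × 0.69 → 0.1656 mm².
Toolpath length = 446 cm³ / 0.1656 mm² = 446000 / 0.1656 = 2693236.7 mm.
Time extruding: 2693236.7 / 128 → 21040.9 s.
Layers = ⌈58.3/0.24⌉ = 243.
Non-print overhead: 243 × 0.65 → 157.95 s.
Altogether 21040.9 + 157.95 = 21198.85 s, i.e. 5.89 hours.

5.89 hours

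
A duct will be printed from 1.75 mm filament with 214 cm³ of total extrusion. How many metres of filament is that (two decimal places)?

88.97 m

Cross-section of 1.75 mm filament: π·(1.75/2)² = 2.4053 mm².
L = 214000 mm³ / 2.4053 mm² = 88970.19 mm, i.e. 88.97 m.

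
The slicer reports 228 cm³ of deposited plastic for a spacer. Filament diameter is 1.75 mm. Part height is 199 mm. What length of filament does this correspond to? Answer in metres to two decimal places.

Filament cross-section = π × (1.75/2)² = 2.4053 mm².
L = 228000 mm³ / 2.4053 mm² = 94790.67 mm, i.e. 94.79 m.

94.79 m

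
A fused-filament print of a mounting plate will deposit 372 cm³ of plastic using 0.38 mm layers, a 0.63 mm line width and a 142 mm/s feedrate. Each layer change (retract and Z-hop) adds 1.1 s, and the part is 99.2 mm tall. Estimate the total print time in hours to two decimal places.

3.12 hours

Line area: 0.38 × 0.63 → 0.2394 mm².
Path length: 372000 mm³ / 0.2394 mm² → 1553884.7 mm.
Time extruding = 1553884.7 / 142 = 10942.9 s.
Layers = ⌈99.2/0.38⌉ = 262.
Z-hop total = 262 × 1.1 = 288.2 s.
Total = 10942.9 + 288.2 = 11231.1 s = 3.12 hours.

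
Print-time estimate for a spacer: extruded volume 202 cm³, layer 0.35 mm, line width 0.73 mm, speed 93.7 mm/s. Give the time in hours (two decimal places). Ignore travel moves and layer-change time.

2.34 hours

Bead cross-section = 0.35 × 0.73 = 0.2555 mm².
Toolpath length = 202 cm³ / 0.2555 mm² = 202000 / 0.2555 = 790606.7 mm.
Print-move time: 790606.7 / 93.7 → 8437.6 s.
Converting: 8437.6 s = 2.34 hours.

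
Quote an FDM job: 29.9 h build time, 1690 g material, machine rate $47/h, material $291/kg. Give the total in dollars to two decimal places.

$1897.09

Machine cost = 47 × 29.9, so $1405.30.
Material cost: 291 × 1690/1000 → $491.79.
Total = 1405.30 + 491.79 = $1897.09.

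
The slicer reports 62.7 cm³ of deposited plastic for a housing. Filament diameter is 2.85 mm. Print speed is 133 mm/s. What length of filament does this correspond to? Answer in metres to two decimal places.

9.83 m

Cross-section of 2.85 mm filament: π·(2.85/2)² = 6.3794 mm².
Length = 62.7 cm³ / 6.3794 mm² = 62700 / 6.3794 = 9828.51 mm = 9.83 m.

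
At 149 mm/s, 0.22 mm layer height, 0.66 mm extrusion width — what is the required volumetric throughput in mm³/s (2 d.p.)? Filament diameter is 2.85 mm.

A = 0.22 × 0.66, so 0.1452 mm².
Volumetric flow = 149 × 0.1452 = 21.63 mm³/s.

21.63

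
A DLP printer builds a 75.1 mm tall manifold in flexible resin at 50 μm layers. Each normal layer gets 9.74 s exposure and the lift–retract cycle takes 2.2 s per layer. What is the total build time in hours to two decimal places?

Layers = ⌈75.1/0.05⌉ = 1502.
Per-layer time = 9.74 + 2.2 = 11.94 s.
Total = 1502 × 11.94 = 17933.88 s = 4.98 hours.

4.98 hours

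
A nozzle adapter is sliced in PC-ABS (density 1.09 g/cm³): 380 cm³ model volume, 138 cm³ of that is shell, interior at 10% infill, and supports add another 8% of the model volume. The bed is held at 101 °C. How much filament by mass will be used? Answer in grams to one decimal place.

Infill region: 380 − 138 → 242 cm³.
Deposited infill = 0.10 × 242, so 24.2 cm³.
Support = 0.08 × 380 = 30.4 cm³.
Deposited volume = 138 + 24.2 + 30.4, so 192.6 cm³.
Mass: 192.6 × 1.09 → 209.934 g.

209.9 g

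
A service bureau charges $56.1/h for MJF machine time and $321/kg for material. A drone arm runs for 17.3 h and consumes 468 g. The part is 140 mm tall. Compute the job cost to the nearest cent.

$1120.76

Machine cost: 56.1 × 17.3 → $970.53.
Feedstock cost = 321 × 468/1000 = $150.228.
Job cost: 970.53 + 150.228 = 1120.758 ≈ $1120.76.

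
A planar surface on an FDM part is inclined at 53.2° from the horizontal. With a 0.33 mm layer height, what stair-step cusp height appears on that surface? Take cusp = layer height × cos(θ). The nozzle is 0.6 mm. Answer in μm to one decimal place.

cos(53.2°) = 0.5990, so cusp = 0.33 × 0.5990 = 0.19767 mm → 197.7 μm.

197.7 μm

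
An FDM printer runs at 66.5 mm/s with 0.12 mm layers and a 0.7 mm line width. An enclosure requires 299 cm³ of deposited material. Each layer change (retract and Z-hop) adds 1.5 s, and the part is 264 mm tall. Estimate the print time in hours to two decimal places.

Extrusion cross-section: 0.12 × 0.7 → 0.084 mm².
Path length: 299000 mm³ / 0.084 mm² → 3559523.8 mm.
Print-move time: 3559523.8 / 66.5 → 53526.7 s.
Layers = ⌈264/0.12⌉ = 2200.
Z-hop total: 2200 × 1.5 → 3300 s.
Total = 53526.7 + 3300 = 56826.7 s = 15.79 hours.

15.79 hours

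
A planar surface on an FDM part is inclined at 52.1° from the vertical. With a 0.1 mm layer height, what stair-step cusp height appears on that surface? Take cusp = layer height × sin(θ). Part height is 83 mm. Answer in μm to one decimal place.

h_c = t·sin θ = 0.1 × 0.7891 = 0.07891 mm (78.9 μm).

78.9 μm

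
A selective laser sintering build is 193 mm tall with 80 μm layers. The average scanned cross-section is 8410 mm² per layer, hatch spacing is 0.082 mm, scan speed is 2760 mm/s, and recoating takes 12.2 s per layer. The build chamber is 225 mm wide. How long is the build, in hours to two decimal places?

Layer count = ceil(193 / 0.08) = 2413.
Scan path per layer = 8410 / 0.082, so 102561 mm.
Per-layer scan time = 102561 / 2760, so 37.1598 s.
Per-layer time: 37.1598 + 12.2 → 49.3598 s.
2413 layers × 49.3598 s/layer = 119105.1974 s, i.e. 33.08 hours.

33.08 hours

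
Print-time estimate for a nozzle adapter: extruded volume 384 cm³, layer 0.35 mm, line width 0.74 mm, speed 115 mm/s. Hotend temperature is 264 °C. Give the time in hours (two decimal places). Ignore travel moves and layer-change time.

Line area: 0.35 × 0.74 → 0.259 mm².
Path length: 384000 mm³ / 0.259 mm² → 1482625.5 mm.
Print-move time = 1482625.5 / 115, so 12892.4 s.
Converting: 12892.4 s = 3.58 hours.

3.58 hours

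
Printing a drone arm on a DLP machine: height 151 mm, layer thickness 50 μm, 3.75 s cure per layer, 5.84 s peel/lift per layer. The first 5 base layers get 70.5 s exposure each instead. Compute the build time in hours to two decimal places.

8.14 hours

Layers = ⌈151/0.05⌉ = 3020.
Bottom layers = 5 × (70.5 + 5.84) = 381.7 s.
Normal layers = 3015 × (3.75 + 5.84) = 28913.85 s.
Total = 381.7 + 28913.85 = 29295.55 s = 8.14 hours.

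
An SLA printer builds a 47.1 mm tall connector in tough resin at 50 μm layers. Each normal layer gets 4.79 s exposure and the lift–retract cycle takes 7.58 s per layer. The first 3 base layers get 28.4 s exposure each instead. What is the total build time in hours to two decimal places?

Layer count = ceil(47.1 / 0.05) = 942.
Burn-in layers = 3 × (28.4 + 7.58), so 107.94 s.
Remaining layers = 939 × (4.79 + 7.58) = 11615.43 s.
Total = 107.94 + 11615.43 = 11723.37 s = 3.26 hours.

3.26 hours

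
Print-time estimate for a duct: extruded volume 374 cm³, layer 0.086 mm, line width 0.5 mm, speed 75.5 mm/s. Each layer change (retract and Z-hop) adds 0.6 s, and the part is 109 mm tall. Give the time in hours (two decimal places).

Bead cross-section: 0.086 × 0.5 → 0.043 mm².
Total extruded path = 374000/0.043 = 8697674.4 mm.
Extrusion time = 8697674.4 / 75.5 = 115201 s.
Layers = ⌈109/0.086⌉ = 1268.
Z-hop total = 1268 × 0.6 = 760.8 s.
Altogether 115201 + 760.8 = 115961.8 s, i.e. 32.21 hours.

32.21 hours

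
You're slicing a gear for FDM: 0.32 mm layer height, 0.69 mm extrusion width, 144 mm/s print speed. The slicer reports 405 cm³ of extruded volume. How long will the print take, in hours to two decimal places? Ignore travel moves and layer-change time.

Line area = 0.32 × 0.69 = 0.2208 mm².
Toolpath length = 405 cm³ / 0.2208 mm² = 405000 / 0.2208 = 1834239.1 mm.
Print-move time = 1834239.1 / 144, so 12737.8 s.
That's 12737.8 s → 3.54 hours.

3.54 hours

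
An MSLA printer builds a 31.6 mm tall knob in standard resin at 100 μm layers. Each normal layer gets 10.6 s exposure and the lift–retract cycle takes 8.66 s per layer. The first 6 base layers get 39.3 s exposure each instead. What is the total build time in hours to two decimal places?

Layers = ⌈31.6/0.1⌉ = 316.
Burn-in layers = 6 × (39.3 + 8.66) = 287.76 s.
Normal layers: 310 × (10.6 + 8.66) → 5970.6 s.
Total = 287.76 + 5970.6 = 6258.36 s = 1.74 hours.

1.74 hours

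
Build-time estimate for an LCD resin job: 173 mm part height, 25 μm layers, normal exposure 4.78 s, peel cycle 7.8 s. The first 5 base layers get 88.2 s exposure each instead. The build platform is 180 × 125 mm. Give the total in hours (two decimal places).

Layer count = ceil(173 / 0.025) = 6920.
Bottom layers = 5 × (88.2 + 7.8) = 480 s.
Normal layers: 6915 × (4.78 + 7.8) → 86990.7 s.
Sum: 480 + 86990.7 = 87470.7 s → 24.30 hours.

24.30 hours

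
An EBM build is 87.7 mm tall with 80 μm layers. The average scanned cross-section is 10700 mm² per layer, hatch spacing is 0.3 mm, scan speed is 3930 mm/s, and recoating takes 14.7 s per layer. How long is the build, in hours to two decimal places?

Layers = ⌈87.7/0.08⌉ = 1097.
Hatch length per layer = 10700 / 0.3 = 35666.7 mm.
Per-layer scan time: 35666.7 / 3930 → 9.0755 s.
Time per layer = 9.0755 + 14.7 = 23.7755 s.
1097 layers × 23.7755 s/layer = 26081.7235 s, i.e. 7.24 hours.

7.24 hours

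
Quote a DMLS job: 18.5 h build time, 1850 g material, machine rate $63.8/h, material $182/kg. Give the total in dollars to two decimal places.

Machine-time cost = 63.8 × 18.5, so $1180.30.
Material charge = 182 × 1850/1000, so $336.70.
Job cost: 1180.30 + 336.70 = $1517.00.

$1517.00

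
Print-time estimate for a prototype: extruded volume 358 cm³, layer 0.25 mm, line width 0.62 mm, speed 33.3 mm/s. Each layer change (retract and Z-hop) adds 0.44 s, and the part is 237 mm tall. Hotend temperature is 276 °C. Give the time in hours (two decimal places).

Extrusion cross-section: 0.25 × 0.62 → 0.155 mm².
Toolpath length = 358 cm³ / 0.155 mm² = 358000 / 0.155 = 2309677.4 mm.
Extrusion time: 2309677.4 / 33.3 → 69359.7 s.
Layer count = ceil(237 / 0.25) = 948.
Non-print overhead = 948 × 0.44, so 417.12 s.
Total = 69359.7 + 417.12 = 69776.82 s = 19.38 hours.

19.38 hours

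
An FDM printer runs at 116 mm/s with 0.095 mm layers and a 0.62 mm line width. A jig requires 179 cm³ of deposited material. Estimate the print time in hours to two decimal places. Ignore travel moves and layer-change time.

Bead cross-section: 0.095 × 0.62 → 0.0589 mm².
Total extruded path = 179000/0.0589 = 3039049.2 mm.
Print-move time = 3039049.2 / 116 = 26198.7 s.
In the requested units: 26198.7 s = 7.28 hours.

7.28 hours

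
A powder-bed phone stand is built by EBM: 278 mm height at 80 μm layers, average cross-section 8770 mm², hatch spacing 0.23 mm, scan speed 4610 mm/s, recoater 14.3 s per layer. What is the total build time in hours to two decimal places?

Layers = ⌈278/0.08⌉ = 3475.
Scan path per layer = 8770 / 0.23 = 38130.4 mm.
Beam time per layer = 38130.4 / 4610 = 8.2712 s.
Layer cycle = 8.2712 + 14.3, so 22.5712 s.
Total: 3475 × 22.5712 s = 78434.92 s → 21.79 hours.

21.79 hours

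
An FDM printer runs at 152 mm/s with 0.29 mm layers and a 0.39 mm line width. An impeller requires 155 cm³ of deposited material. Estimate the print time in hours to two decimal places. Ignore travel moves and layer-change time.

2.50 hours

Bead cross-section = 0.29 × 0.39 = 0.1131 mm².
Path length: 155000 mm³ / 0.1131 mm² → 1370468.6 mm.
Print-move time: 1370468.6 / 152 → 9016.2 s.
That's 9016.2 s → 2.50 hours.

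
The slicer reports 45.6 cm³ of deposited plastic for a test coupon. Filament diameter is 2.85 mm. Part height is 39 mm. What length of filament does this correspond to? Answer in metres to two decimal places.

Filament cross-section = π × (2.85/2)² = 6.3794 mm².
L = 45600 mm³ / 6.3794 mm² = 7148.01 mm, i.e. 7.15 m.

7.15 m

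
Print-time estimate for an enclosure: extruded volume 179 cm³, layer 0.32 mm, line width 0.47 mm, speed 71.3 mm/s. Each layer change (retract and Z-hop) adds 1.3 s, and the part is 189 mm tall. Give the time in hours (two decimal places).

4.85 hours

Bead cross-section = 0.32 × 0.47, so 0.1504 mm².
Path length: 179000 mm³ / 0.1504 mm² → 1190159.6 mm.
Extrusion time = 1190159.6 / 71.3, so 16692.3 s.
Number of layers: 189 / 0.32 → 591 (rounded up).
Z-hop total = 591 × 1.3 = 768.3 s.
Total = 16692.3 + 768.3 = 17460.6 s = 4.85 hours.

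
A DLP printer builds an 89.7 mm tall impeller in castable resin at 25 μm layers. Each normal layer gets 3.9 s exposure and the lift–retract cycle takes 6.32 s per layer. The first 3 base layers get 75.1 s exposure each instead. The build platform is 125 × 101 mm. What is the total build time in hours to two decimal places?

10.25 hours

Number of layers: 89.7 / 0.025 → 3588 (rounded up).
Bottom layers = 3 × (75.1 + 6.32), so 244.26 s.
Regular layers: 3585 × (3.9 + 6.32) → 36638.7 s.
Sum: 244.26 + 36638.7 = 36882.96 s → 10.25 hours.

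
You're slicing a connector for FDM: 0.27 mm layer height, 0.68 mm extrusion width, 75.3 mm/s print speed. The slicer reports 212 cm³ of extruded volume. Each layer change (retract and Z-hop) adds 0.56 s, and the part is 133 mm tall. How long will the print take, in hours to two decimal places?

4.34 hours

Line area = 0.27 × 0.68, so 0.1836 mm².
Toolpath length = 212 cm³ / 0.1836 mm² = 212000 / 0.1836 = 1154684.1 mm.
Print-move time: 1154684.1 / 75.3 → 15334.5 s.
Layers = ⌈133/0.27⌉ = 493.
Layer-change overhead = 493 × 0.56 = 276.08 s.
Altogether 15334.5 + 276.08 = 15610.58 s, i.e. 4.34 hours.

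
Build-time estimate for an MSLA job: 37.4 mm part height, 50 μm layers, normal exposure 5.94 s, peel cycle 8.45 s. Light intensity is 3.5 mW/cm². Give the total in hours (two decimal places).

Layers = ⌈37.4/0.05⌉ = 748.
Per-layer time = 5.94 + 8.45, so 14.39 s.
Total = 748 × 14.39 = 10763.72 s = 2.99 hours.

2.99 hours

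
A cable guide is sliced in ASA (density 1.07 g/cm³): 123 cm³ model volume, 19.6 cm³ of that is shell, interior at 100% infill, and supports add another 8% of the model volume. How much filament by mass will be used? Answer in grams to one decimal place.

Infill region: 123 − 19.6 → 103.4 cm³.
Deposited infill = 1.00 × 103.4 = 103.4 cm³.
Support: 0.08 × 123 → 9.84 cm³.
Total extruded: 19.6 + 103.4 + 9.84 → 132.84 cm³.
Mass: 132.84 × 1.07 → 142.1388 g.

142.1 g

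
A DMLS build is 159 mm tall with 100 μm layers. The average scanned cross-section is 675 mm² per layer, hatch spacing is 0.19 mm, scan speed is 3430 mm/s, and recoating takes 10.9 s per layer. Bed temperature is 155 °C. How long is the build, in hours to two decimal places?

5.27 hours

Layer count = ceil(159 / 0.1) = 1590.
Hatch length per layer: 675 / 0.19 → 3552.6 mm.
Laser time per layer = 3552.6 / 3430, so 1.0357 s.
Per-layer time: 1.0357 + 10.9 → 11.9357 s.
1590 layers × 11.9357 s/layer = 18977.763 s, i.e. 5.27 hours.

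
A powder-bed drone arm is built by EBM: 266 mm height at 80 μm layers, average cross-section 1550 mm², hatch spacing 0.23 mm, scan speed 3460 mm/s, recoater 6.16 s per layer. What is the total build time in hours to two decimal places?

7.49 hours

Number of layers: 266 / 0.08 → 3325 (rounded up).
Hatch length per layer = 1550 / 0.23 = 6739.1 mm.
Beam time per layer = 6739.1 / 3460, so 1.9477 s.
Per-layer time = 1.9477 + 6.16 = 8.1077 s.
Total: 3325 × 8.1077 s = 26958.1025 s → 7.49 hours.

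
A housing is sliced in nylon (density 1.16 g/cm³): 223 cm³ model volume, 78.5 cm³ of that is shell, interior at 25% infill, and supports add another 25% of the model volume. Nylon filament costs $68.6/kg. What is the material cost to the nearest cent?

$13.56

Infill region = 223 − 78.5 = 144.5 cm³.
Deposited infill = 0.25 × 144.5, so 36.125 cm³.
Support = 0.25 × 223, so 55.75 cm³.
Total extruded = 78.5 + 36.125 + 55.75, so 170.375 cm³.
Mass = 170.375 × 1.16, so 197.635 g.
Cost = 197.635 g / 1000 × $68.6/kg = $13.56.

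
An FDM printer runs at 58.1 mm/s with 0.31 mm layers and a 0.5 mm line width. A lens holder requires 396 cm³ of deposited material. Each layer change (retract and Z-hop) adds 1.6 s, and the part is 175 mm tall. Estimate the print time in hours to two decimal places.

Extrusion cross-section: 0.31 × 0.5 → 0.155 mm².
Toolpath length = 396 cm³ / 0.155 mm² = 396000 / 0.155 = 2554838.7 mm.
Time extruding: 2554838.7 / 58.1 → 43973.1 s.
Layer count = ceil(175 / 0.31) = 565.
Layer-change overhead: 565 × 1.6 → 904 s.
Altogether 43973.1 + 904 = 44877.1 s, i.e. 12.47 hours.

12.47 hours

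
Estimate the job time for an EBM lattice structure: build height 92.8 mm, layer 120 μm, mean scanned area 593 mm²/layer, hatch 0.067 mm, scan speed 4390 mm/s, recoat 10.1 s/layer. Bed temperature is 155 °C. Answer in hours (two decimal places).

2.60 hours

Number of layers: 92.8 / 0.12 → 774 (rounded up).
Hatch length per layer: 593 / 0.067 → 8850.7 mm.
Beam time per layer: 8850.7 / 4390 → 2.0161 s.
Per-layer time = 2.0161 + 10.1, so 12.1161 s.
Total: 774 × 12.1161 s = 9377.8614 s → 2.60 hours.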